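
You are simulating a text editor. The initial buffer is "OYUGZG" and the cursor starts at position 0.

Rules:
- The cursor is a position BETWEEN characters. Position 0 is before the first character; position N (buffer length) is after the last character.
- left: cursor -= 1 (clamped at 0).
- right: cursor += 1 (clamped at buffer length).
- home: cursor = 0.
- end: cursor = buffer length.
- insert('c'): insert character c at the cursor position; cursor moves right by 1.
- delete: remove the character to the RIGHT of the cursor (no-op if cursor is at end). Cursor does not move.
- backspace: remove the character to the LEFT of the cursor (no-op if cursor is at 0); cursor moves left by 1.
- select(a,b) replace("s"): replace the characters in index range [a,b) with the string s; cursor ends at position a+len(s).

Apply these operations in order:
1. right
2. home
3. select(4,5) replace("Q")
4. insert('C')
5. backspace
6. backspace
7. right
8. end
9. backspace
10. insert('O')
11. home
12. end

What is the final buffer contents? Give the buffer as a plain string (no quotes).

After op 1 (right): buf='OYUGZG' cursor=1
After op 2 (home): buf='OYUGZG' cursor=0
After op 3 (select(4,5) replace("Q")): buf='OYUGQG' cursor=5
After op 4 (insert('C')): buf='OYUGQCG' cursor=6
After op 5 (backspace): buf='OYUGQG' cursor=5
After op 6 (backspace): buf='OYUGG' cursor=4
After op 7 (right): buf='OYUGG' cursor=5
After op 8 (end): buf='OYUGG' cursor=5
After op 9 (backspace): buf='OYUG' cursor=4
After op 10 (insert('O')): buf='OYUGO' cursor=5
After op 11 (home): buf='OYUGO' cursor=0
After op 12 (end): buf='OYUGO' cursor=5

Answer: OYUGO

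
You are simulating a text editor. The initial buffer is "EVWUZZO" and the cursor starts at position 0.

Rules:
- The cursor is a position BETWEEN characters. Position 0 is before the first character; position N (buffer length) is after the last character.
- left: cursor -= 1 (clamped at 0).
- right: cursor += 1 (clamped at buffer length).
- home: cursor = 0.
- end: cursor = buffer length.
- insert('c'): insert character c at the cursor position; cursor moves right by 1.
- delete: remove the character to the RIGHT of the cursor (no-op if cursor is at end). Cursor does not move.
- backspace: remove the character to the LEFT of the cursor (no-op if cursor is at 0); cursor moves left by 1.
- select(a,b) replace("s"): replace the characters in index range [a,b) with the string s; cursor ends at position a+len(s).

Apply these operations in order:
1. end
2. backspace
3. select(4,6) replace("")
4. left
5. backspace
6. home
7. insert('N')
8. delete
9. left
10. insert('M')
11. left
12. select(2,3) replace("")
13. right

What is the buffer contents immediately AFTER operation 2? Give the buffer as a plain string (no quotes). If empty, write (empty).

After op 1 (end): buf='EVWUZZO' cursor=7
After op 2 (backspace): buf='EVWUZZ' cursor=6

Answer: EVWUZZ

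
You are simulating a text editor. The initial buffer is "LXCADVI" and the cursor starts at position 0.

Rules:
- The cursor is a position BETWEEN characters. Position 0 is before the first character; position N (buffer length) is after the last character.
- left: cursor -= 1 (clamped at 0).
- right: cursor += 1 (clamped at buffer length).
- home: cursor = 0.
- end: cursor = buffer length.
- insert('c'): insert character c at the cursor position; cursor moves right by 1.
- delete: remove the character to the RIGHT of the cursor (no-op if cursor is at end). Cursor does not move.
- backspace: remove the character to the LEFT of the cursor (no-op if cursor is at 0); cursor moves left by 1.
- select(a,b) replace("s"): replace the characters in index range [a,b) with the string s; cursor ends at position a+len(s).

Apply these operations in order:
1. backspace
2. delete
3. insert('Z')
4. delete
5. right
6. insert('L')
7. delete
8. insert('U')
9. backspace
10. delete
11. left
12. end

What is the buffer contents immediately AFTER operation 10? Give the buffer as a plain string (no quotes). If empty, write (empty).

After op 1 (backspace): buf='LXCADVI' cursor=0
After op 2 (delete): buf='XCADVI' cursor=0
After op 3 (insert('Z')): buf='ZXCADVI' cursor=1
After op 4 (delete): buf='ZCADVI' cursor=1
After op 5 (right): buf='ZCADVI' cursor=2
After op 6 (insert('L')): buf='ZCLADVI' cursor=3
After op 7 (delete): buf='ZCLDVI' cursor=3
After op 8 (insert('U')): buf='ZCLUDVI' cursor=4
After op 9 (backspace): buf='ZCLDVI' cursor=3
After op 10 (delete): buf='ZCLVI' cursor=3

Answer: ZCLVI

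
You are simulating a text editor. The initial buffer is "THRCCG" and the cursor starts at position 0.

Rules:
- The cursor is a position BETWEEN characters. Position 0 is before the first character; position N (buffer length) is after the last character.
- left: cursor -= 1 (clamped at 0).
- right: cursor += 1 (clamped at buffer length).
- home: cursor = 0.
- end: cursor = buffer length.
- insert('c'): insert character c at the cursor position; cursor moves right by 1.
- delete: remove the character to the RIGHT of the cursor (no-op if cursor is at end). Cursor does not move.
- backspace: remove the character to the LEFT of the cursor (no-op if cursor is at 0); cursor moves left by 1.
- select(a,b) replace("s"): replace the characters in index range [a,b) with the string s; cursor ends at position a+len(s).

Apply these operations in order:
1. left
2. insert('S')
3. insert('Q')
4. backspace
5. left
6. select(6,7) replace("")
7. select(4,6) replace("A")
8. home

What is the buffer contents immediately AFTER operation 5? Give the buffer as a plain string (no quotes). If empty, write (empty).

After op 1 (left): buf='THRCCG' cursor=0
After op 2 (insert('S')): buf='STHRCCG' cursor=1
After op 3 (insert('Q')): buf='SQTHRCCG' cursor=2
After op 4 (backspace): buf='STHRCCG' cursor=1
After op 5 (left): buf='STHRCCG' cursor=0

Answer: STHRCCG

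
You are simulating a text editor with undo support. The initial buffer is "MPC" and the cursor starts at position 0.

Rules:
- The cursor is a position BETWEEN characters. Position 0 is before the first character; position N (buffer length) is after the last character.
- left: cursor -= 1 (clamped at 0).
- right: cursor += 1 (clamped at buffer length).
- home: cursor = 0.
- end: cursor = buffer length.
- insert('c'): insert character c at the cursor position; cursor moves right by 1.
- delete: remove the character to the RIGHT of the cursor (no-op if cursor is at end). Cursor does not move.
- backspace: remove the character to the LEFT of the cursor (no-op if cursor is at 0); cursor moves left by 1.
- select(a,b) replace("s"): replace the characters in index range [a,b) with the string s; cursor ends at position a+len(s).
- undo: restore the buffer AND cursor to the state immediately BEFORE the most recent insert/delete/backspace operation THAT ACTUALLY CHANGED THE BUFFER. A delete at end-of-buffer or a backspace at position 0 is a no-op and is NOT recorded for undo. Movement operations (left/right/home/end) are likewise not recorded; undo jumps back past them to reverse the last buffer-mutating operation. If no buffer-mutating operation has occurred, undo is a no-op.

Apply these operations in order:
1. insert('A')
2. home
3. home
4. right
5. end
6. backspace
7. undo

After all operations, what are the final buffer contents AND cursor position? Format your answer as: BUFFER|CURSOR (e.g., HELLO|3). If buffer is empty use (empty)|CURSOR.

After op 1 (insert('A')): buf='AMPC' cursor=1
After op 2 (home): buf='AMPC' cursor=0
After op 3 (home): buf='AMPC' cursor=0
After op 4 (right): buf='AMPC' cursor=1
After op 5 (end): buf='AMPC' cursor=4
After op 6 (backspace): buf='AMP' cursor=3
After op 7 (undo): buf='AMPC' cursor=4

Answer: AMPC|4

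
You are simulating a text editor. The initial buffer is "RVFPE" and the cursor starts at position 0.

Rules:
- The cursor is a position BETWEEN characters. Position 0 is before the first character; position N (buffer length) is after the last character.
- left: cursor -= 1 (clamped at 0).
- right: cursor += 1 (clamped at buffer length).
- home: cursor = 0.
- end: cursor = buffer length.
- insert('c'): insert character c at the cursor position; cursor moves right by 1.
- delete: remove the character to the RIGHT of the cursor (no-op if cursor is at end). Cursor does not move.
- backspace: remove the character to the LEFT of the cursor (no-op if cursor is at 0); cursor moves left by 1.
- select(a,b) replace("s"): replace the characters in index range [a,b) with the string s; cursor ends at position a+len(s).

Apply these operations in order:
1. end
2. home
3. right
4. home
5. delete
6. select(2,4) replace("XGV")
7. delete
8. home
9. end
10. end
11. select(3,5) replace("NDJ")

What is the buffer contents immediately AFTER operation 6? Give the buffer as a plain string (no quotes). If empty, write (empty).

After op 1 (end): buf='RVFPE' cursor=5
After op 2 (home): buf='RVFPE' cursor=0
After op 3 (right): buf='RVFPE' cursor=1
After op 4 (home): buf='RVFPE' cursor=0
After op 5 (delete): buf='VFPE' cursor=0
After op 6 (select(2,4) replace("XGV")): buf='VFXGV' cursor=5

Answer: VFXGV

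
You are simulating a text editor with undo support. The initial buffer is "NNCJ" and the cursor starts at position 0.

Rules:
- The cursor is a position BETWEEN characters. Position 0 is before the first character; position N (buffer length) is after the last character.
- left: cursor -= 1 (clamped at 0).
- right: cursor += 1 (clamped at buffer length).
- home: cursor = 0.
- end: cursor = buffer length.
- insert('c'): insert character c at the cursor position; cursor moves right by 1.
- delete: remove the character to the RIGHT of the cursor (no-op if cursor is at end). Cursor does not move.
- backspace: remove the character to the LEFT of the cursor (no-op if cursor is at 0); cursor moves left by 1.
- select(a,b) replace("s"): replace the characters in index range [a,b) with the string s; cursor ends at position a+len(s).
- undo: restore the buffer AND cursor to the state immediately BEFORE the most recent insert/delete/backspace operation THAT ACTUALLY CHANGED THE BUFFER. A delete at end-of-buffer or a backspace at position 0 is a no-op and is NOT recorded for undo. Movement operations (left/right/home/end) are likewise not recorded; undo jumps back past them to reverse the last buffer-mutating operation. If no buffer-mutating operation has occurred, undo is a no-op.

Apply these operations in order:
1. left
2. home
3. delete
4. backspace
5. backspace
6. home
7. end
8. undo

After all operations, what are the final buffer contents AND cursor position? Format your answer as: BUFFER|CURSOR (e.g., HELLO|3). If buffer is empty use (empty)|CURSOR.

After op 1 (left): buf='NNCJ' cursor=0
After op 2 (home): buf='NNCJ' cursor=0
After op 3 (delete): buf='NCJ' cursor=0
After op 4 (backspace): buf='NCJ' cursor=0
After op 5 (backspace): buf='NCJ' cursor=0
After op 6 (home): buf='NCJ' cursor=0
After op 7 (end): buf='NCJ' cursor=3
After op 8 (undo): buf='NNCJ' cursor=0

Answer: NNCJ|0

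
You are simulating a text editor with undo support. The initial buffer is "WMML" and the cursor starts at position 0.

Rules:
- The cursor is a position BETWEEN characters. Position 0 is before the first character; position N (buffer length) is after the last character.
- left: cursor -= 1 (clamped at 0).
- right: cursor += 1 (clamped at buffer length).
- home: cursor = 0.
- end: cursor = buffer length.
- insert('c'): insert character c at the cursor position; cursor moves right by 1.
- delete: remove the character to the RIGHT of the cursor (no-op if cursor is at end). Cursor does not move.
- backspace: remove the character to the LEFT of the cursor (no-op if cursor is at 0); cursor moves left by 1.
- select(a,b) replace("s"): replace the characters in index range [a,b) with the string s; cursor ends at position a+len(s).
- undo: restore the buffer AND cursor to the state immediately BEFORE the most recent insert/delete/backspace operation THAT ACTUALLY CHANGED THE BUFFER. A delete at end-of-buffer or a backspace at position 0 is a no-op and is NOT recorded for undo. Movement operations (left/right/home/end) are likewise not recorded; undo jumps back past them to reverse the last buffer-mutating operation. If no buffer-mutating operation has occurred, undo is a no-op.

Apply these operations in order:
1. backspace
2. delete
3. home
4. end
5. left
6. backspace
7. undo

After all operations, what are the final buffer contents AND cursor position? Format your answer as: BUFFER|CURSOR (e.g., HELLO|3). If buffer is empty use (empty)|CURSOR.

Answer: MML|2

Derivation:
After op 1 (backspace): buf='WMML' cursor=0
After op 2 (delete): buf='MML' cursor=0
After op 3 (home): buf='MML' cursor=0
After op 4 (end): buf='MML' cursor=3
After op 5 (left): buf='MML' cursor=2
After op 6 (backspace): buf='ML' cursor=1
After op 7 (undo): buf='MML' cursor=2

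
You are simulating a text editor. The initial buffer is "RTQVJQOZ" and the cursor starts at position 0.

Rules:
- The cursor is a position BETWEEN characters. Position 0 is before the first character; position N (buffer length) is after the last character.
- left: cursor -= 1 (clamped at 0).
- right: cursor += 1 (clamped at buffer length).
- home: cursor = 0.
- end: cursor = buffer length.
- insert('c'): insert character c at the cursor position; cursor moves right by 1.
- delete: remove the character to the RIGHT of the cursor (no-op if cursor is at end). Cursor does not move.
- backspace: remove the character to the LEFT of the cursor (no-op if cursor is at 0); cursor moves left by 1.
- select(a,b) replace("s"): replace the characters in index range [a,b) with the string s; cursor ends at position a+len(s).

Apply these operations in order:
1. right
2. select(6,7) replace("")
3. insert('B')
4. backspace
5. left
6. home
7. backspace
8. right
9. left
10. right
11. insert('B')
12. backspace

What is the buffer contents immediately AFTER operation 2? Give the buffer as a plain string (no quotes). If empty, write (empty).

After op 1 (right): buf='RTQVJQOZ' cursor=1
After op 2 (select(6,7) replace("")): buf='RTQVJQZ' cursor=6

Answer: RTQVJQZ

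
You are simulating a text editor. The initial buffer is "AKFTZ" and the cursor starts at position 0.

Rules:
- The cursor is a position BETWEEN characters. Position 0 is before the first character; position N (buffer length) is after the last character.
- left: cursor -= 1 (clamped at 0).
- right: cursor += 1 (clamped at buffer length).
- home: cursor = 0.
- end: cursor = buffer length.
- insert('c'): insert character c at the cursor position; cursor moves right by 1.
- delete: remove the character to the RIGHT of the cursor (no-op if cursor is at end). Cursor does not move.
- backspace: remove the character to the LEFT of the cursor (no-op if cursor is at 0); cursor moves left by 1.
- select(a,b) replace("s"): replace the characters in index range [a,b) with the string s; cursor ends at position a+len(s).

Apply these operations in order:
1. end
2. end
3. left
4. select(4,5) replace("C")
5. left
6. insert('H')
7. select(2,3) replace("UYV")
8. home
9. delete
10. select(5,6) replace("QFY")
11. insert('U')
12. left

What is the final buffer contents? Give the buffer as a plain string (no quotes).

After op 1 (end): buf='AKFTZ' cursor=5
After op 2 (end): buf='AKFTZ' cursor=5
After op 3 (left): buf='AKFTZ' cursor=4
After op 4 (select(4,5) replace("C")): buf='AKFTC' cursor=5
After op 5 (left): buf='AKFTC' cursor=4
After op 6 (insert('H')): buf='AKFTHC' cursor=5
After op 7 (select(2,3) replace("UYV")): buf='AKUYVTHC' cursor=5
After op 8 (home): buf='AKUYVTHC' cursor=0
After op 9 (delete): buf='KUYVTHC' cursor=0
After op 10 (select(5,6) replace("QFY")): buf='KUYVTQFYC' cursor=8
After op 11 (insert('U')): buf='KUYVTQFYUC' cursor=9
After op 12 (left): buf='KUYVTQFYUC' cursor=8

Answer: KUYVTQFYUC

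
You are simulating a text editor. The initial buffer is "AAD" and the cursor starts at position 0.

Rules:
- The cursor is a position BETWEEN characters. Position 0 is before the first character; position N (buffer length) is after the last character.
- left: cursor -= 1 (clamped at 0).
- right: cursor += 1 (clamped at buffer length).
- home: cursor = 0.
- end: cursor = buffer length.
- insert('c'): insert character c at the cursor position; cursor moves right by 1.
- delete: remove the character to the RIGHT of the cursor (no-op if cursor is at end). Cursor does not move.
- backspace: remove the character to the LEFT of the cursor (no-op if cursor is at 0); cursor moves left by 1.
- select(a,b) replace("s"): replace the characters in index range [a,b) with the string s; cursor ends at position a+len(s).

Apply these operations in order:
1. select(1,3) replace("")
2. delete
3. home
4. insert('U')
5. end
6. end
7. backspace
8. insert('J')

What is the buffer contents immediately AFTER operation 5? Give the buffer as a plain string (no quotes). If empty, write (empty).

After op 1 (select(1,3) replace("")): buf='A' cursor=1
After op 2 (delete): buf='A' cursor=1
After op 3 (home): buf='A' cursor=0
After op 4 (insert('U')): buf='UA' cursor=1
After op 5 (end): buf='UA' cursor=2

Answer: UA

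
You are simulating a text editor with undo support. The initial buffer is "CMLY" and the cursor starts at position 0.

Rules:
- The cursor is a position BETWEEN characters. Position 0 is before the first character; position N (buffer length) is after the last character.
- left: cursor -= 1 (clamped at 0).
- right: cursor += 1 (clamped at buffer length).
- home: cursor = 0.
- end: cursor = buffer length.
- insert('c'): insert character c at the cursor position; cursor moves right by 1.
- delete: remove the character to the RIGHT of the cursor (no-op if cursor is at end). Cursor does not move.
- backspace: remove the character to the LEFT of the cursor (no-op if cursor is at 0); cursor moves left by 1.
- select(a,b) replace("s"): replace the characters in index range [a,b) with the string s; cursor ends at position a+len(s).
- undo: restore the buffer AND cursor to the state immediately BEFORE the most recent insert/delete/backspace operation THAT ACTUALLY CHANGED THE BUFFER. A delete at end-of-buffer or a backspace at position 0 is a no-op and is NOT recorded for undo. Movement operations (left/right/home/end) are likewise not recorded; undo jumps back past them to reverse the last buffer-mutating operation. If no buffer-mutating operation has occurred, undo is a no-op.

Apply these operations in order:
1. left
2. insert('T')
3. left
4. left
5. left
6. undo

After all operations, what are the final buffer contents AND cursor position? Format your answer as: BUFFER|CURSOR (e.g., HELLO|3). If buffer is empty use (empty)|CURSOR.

Answer: CMLY|0

Derivation:
After op 1 (left): buf='CMLY' cursor=0
After op 2 (insert('T')): buf='TCMLY' cursor=1
After op 3 (left): buf='TCMLY' cursor=0
After op 4 (left): buf='TCMLY' cursor=0
After op 5 (left): buf='TCMLY' cursor=0
After op 6 (undo): buf='CMLY' cursor=0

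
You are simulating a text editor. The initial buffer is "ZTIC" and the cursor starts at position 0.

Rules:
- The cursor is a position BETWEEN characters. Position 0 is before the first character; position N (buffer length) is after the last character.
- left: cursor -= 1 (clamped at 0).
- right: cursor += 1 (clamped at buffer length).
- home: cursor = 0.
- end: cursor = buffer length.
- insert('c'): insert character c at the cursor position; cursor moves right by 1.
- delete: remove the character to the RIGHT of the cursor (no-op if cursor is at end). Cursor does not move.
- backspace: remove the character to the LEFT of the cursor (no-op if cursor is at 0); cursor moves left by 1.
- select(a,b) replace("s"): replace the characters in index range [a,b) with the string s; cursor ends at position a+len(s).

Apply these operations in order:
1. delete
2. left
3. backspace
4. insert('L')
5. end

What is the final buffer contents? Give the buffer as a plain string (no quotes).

Answer: LTIC

Derivation:
After op 1 (delete): buf='TIC' cursor=0
After op 2 (left): buf='TIC' cursor=0
After op 3 (backspace): buf='TIC' cursor=0
After op 4 (insert('L')): buf='LTIC' cursor=1
After op 5 (end): buf='LTIC' cursor=4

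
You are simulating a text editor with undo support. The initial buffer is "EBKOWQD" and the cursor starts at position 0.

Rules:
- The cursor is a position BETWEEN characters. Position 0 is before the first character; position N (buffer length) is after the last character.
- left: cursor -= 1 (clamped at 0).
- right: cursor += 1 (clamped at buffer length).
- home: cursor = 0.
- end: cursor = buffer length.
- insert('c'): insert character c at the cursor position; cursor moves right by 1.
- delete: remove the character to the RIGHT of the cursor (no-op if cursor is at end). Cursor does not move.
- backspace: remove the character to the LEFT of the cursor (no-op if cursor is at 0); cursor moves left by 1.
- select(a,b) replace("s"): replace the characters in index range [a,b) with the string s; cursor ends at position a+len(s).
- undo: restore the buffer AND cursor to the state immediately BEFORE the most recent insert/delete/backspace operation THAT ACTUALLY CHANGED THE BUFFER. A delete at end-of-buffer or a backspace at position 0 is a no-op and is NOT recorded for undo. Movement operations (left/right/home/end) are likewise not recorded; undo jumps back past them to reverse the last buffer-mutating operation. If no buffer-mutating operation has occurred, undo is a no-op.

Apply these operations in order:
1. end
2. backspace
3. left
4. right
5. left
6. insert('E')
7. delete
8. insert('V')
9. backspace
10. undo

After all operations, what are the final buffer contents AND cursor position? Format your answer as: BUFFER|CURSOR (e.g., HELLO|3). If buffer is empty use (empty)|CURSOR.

After op 1 (end): buf='EBKOWQD' cursor=7
After op 2 (backspace): buf='EBKOWQ' cursor=6
After op 3 (left): buf='EBKOWQ' cursor=5
After op 4 (right): buf='EBKOWQ' cursor=6
After op 5 (left): buf='EBKOWQ' cursor=5
After op 6 (insert('E')): buf='EBKOWEQ' cursor=6
After op 7 (delete): buf='EBKOWE' cursor=6
After op 8 (insert('V')): buf='EBKOWEV' cursor=7
After op 9 (backspace): buf='EBKOWE' cursor=6
After op 10 (undo): buf='EBKOWEV' cursor=7

Answer: EBKOWEV|7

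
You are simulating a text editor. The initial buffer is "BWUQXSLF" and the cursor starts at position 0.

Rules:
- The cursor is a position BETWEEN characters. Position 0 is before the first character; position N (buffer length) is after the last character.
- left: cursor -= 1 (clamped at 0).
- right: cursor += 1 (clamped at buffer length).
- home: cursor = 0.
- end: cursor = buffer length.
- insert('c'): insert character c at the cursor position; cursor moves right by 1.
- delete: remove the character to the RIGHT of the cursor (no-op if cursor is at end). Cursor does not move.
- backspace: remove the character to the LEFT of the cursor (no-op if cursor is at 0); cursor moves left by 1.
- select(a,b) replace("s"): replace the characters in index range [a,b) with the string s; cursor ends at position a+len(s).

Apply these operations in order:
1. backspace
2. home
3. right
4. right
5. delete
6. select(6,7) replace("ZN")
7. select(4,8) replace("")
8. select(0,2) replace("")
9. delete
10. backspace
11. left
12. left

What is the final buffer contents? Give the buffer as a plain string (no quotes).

After op 1 (backspace): buf='BWUQXSLF' cursor=0
After op 2 (home): buf='BWUQXSLF' cursor=0
After op 3 (right): buf='BWUQXSLF' cursor=1
After op 4 (right): buf='BWUQXSLF' cursor=2
After op 5 (delete): buf='BWQXSLF' cursor=2
After op 6 (select(6,7) replace("ZN")): buf='BWQXSLZN' cursor=8
After op 7 (select(4,8) replace("")): buf='BWQX' cursor=4
After op 8 (select(0,2) replace("")): buf='QX' cursor=0
After op 9 (delete): buf='X' cursor=0
After op 10 (backspace): buf='X' cursor=0
After op 11 (left): buf='X' cursor=0
After op 12 (left): buf='X' cursor=0

Answer: X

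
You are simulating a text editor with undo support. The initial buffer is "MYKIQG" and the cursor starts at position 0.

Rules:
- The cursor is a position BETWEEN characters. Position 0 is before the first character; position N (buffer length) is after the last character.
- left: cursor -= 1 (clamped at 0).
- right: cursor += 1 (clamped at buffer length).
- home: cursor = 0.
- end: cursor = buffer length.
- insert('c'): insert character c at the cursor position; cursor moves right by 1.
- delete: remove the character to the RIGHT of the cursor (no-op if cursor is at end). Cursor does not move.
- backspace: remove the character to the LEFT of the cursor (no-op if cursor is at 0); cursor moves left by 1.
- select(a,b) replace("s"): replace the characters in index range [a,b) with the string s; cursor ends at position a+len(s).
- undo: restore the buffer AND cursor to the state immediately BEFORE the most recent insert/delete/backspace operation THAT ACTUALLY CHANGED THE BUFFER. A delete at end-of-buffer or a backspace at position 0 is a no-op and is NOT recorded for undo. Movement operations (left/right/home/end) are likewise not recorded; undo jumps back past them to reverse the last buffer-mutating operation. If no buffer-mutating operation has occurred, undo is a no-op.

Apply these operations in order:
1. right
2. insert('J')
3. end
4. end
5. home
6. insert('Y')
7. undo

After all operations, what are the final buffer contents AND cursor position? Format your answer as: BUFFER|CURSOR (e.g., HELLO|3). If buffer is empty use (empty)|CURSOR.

After op 1 (right): buf='MYKIQG' cursor=1
After op 2 (insert('J')): buf='MJYKIQG' cursor=2
After op 3 (end): buf='MJYKIQG' cursor=7
After op 4 (end): buf='MJYKIQG' cursor=7
After op 5 (home): buf='MJYKIQG' cursor=0
After op 6 (insert('Y')): buf='YMJYKIQG' cursor=1
After op 7 (undo): buf='MJYKIQG' cursor=0

Answer: MJYKIQG|0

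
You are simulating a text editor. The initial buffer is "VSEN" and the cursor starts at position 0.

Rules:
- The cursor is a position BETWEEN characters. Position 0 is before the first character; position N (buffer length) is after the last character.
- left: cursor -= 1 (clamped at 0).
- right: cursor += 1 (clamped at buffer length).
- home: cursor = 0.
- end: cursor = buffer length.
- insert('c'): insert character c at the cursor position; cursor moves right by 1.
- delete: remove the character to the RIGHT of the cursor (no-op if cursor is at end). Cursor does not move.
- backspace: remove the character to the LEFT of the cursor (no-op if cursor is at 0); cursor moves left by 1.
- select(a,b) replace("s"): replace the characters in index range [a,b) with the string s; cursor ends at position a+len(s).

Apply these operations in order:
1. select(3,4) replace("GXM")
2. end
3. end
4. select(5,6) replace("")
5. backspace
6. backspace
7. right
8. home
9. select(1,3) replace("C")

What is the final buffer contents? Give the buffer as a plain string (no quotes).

Answer: VC

Derivation:
After op 1 (select(3,4) replace("GXM")): buf='VSEGXM' cursor=6
After op 2 (end): buf='VSEGXM' cursor=6
After op 3 (end): buf='VSEGXM' cursor=6
After op 4 (select(5,6) replace("")): buf='VSEGX' cursor=5
After op 5 (backspace): buf='VSEG' cursor=4
After op 6 (backspace): buf='VSE' cursor=3
After op 7 (right): buf='VSE' cursor=3
After op 8 (home): buf='VSE' cursor=0
After op 9 (select(1,3) replace("C")): buf='VC' cursor=2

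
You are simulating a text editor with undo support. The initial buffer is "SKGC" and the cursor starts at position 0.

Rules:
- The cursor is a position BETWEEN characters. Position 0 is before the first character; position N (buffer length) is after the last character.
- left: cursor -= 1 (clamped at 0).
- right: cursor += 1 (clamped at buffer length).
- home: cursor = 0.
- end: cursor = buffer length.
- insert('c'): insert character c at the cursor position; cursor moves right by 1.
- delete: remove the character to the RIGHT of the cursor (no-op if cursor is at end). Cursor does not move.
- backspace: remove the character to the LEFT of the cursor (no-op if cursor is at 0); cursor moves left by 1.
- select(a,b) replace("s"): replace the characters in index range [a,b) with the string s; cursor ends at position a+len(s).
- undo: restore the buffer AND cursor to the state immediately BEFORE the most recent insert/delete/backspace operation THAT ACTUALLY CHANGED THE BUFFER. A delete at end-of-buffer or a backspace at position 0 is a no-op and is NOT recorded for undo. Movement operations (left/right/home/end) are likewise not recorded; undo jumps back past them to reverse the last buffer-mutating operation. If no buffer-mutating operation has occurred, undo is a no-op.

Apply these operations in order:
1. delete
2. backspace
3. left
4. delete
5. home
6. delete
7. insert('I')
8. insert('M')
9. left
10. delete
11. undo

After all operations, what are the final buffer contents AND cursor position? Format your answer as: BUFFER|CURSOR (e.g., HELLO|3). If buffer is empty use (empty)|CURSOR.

Answer: IMC|1

Derivation:
After op 1 (delete): buf='KGC' cursor=0
After op 2 (backspace): buf='KGC' cursor=0
After op 3 (left): buf='KGC' cursor=0
After op 4 (delete): buf='GC' cursor=0
After op 5 (home): buf='GC' cursor=0
After op 6 (delete): buf='C' cursor=0
After op 7 (insert('I')): buf='IC' cursor=1
After op 8 (insert('M')): buf='IMC' cursor=2
After op 9 (left): buf='IMC' cursor=1
After op 10 (delete): buf='IC' cursor=1
After op 11 (undo): buf='IMC' cursor=1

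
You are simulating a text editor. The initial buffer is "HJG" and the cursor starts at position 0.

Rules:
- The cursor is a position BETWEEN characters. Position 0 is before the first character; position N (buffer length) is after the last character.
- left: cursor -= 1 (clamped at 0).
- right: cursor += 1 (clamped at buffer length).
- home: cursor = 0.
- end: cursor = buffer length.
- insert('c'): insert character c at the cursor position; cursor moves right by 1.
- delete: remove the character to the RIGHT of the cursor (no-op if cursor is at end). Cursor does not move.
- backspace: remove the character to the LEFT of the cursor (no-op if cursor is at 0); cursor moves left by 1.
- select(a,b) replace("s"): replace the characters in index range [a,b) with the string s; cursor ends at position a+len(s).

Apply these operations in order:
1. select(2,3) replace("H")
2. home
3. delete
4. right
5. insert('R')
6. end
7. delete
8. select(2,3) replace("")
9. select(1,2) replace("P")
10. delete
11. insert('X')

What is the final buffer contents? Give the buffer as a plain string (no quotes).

After op 1 (select(2,3) replace("H")): buf='HJH' cursor=3
After op 2 (home): buf='HJH' cursor=0
After op 3 (delete): buf='JH' cursor=0
After op 4 (right): buf='JH' cursor=1
After op 5 (insert('R')): buf='JRH' cursor=2
After op 6 (end): buf='JRH' cursor=3
After op 7 (delete): buf='JRH' cursor=3
After op 8 (select(2,3) replace("")): buf='JR' cursor=2
After op 9 (select(1,2) replace("P")): buf='JP' cursor=2
After op 10 (delete): buf='JP' cursor=2
After op 11 (insert('X')): buf='JPX' cursor=3

Answer: JPX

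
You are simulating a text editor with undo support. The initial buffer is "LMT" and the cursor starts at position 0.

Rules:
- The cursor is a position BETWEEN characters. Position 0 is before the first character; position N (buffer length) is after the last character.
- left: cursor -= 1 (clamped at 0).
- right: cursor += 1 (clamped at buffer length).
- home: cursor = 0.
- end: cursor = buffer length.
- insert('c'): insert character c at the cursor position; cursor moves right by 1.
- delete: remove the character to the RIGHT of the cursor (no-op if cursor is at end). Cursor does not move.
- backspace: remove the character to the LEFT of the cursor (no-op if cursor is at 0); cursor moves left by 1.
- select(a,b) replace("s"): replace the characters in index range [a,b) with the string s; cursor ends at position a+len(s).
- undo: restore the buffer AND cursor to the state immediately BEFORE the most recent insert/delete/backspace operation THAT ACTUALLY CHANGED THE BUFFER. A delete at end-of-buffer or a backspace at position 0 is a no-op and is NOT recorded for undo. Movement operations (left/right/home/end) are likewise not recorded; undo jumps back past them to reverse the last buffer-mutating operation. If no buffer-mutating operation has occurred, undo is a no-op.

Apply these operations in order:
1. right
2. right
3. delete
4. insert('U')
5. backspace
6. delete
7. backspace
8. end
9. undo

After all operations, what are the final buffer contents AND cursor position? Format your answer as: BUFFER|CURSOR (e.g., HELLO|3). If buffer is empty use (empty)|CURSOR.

After op 1 (right): buf='LMT' cursor=1
After op 2 (right): buf='LMT' cursor=2
After op 3 (delete): buf='LM' cursor=2
After op 4 (insert('U')): buf='LMU' cursor=3
After op 5 (backspace): buf='LM' cursor=2
After op 6 (delete): buf='LM' cursor=2
After op 7 (backspace): buf='L' cursor=1
After op 8 (end): buf='L' cursor=1
After op 9 (undo): buf='LM' cursor=2

Answer: LM|2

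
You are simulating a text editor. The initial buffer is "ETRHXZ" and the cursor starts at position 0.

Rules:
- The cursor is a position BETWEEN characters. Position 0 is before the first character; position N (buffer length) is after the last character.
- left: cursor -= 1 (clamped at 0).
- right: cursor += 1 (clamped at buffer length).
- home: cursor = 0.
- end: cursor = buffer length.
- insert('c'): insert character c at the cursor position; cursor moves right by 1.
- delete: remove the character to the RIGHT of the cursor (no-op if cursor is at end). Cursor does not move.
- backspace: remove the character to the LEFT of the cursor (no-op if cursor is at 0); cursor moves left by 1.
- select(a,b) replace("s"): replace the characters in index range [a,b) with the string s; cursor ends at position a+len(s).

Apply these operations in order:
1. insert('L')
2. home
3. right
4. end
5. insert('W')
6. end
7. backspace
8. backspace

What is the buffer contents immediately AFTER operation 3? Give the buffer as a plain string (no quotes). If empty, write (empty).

Answer: LETRHXZ

Derivation:
After op 1 (insert('L')): buf='LETRHXZ' cursor=1
After op 2 (home): buf='LETRHXZ' cursor=0
After op 3 (right): buf='LETRHXZ' cursor=1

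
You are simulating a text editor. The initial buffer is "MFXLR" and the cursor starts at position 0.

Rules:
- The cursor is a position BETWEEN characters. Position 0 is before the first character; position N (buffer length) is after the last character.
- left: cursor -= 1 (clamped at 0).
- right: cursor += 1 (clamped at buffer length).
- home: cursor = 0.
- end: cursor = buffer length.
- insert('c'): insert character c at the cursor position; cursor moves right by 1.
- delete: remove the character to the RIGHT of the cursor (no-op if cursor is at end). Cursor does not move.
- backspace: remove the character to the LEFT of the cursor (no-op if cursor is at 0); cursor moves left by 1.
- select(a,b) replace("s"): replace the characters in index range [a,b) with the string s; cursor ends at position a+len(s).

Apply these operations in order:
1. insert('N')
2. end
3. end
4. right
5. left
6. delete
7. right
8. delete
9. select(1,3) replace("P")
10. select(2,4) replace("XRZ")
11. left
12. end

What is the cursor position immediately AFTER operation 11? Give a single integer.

After op 1 (insert('N')): buf='NMFXLR' cursor=1
After op 2 (end): buf='NMFXLR' cursor=6
After op 3 (end): buf='NMFXLR' cursor=6
After op 4 (right): buf='NMFXLR' cursor=6
After op 5 (left): buf='NMFXLR' cursor=5
After op 6 (delete): buf='NMFXL' cursor=5
After op 7 (right): buf='NMFXL' cursor=5
After op 8 (delete): buf='NMFXL' cursor=5
After op 9 (select(1,3) replace("P")): buf='NPXL' cursor=2
After op 10 (select(2,4) replace("XRZ")): buf='NPXRZ' cursor=5
After op 11 (left): buf='NPXRZ' cursor=4

Answer: 4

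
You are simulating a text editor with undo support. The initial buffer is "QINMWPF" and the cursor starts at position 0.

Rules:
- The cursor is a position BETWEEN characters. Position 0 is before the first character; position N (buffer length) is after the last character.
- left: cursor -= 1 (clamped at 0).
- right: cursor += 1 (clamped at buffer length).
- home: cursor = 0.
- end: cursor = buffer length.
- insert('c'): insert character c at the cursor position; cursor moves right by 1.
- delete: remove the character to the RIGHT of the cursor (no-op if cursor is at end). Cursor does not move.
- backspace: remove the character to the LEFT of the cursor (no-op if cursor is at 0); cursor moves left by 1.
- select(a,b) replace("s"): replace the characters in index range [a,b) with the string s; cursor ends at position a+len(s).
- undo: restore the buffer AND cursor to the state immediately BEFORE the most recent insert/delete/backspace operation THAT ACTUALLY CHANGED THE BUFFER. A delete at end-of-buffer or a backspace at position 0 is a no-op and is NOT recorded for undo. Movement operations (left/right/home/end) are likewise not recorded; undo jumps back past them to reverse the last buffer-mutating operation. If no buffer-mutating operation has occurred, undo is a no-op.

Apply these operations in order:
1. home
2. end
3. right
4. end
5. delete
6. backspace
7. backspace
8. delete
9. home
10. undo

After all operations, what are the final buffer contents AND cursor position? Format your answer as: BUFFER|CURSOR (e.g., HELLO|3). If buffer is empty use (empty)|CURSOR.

After op 1 (home): buf='QINMWPF' cursor=0
After op 2 (end): buf='QINMWPF' cursor=7
After op 3 (right): buf='QINMWPF' cursor=7
After op 4 (end): buf='QINMWPF' cursor=7
After op 5 (delete): buf='QINMWPF' cursor=7
After op 6 (backspace): buf='QINMWP' cursor=6
After op 7 (backspace): buf='QINMW' cursor=5
After op 8 (delete): buf='QINMW' cursor=5
After op 9 (home): buf='QINMW' cursor=0
After op 10 (undo): buf='QINMWP' cursor=6

Answer: QINMWP|6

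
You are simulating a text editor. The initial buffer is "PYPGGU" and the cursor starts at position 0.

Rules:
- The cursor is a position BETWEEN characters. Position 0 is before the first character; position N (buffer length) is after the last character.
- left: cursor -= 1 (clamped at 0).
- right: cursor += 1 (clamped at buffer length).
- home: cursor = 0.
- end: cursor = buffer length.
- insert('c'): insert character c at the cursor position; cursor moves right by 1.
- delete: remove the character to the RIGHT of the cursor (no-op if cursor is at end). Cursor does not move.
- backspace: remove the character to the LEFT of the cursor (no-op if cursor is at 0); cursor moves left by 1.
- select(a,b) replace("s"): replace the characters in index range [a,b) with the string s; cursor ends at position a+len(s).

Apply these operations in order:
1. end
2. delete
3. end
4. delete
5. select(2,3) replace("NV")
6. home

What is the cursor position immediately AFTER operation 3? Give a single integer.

After op 1 (end): buf='PYPGGU' cursor=6
After op 2 (delete): buf='PYPGGU' cursor=6
After op 3 (end): buf='PYPGGU' cursor=6

Answer: 6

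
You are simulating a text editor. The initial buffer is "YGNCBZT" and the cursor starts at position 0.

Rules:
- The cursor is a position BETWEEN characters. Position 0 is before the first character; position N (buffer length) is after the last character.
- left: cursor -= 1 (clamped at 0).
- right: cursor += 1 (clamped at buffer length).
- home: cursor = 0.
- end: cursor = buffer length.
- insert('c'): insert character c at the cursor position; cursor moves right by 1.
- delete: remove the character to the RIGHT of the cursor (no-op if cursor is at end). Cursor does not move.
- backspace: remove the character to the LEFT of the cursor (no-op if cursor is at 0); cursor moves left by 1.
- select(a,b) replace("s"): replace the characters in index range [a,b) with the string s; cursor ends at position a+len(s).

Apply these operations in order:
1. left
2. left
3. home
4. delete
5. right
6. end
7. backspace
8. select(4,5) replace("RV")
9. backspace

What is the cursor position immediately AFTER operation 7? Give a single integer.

Answer: 5

Derivation:
After op 1 (left): buf='YGNCBZT' cursor=0
After op 2 (left): buf='YGNCBZT' cursor=0
After op 3 (home): buf='YGNCBZT' cursor=0
After op 4 (delete): buf='GNCBZT' cursor=0
After op 5 (right): buf='GNCBZT' cursor=1
After op 6 (end): buf='GNCBZT' cursor=6
After op 7 (backspace): buf='GNCBZ' cursor=5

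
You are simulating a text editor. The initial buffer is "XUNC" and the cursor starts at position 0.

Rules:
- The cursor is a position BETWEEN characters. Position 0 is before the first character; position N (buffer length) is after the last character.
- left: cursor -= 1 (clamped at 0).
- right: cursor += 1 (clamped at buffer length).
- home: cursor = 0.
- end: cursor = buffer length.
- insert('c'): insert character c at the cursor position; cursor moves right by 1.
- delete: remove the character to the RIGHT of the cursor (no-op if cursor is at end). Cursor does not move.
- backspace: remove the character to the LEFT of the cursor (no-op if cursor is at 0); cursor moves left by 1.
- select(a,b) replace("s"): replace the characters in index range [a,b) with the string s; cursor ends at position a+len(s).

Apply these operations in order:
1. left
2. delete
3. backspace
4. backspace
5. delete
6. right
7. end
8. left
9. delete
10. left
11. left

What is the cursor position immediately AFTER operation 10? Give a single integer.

After op 1 (left): buf='XUNC' cursor=0
After op 2 (delete): buf='UNC' cursor=0
After op 3 (backspace): buf='UNC' cursor=0
After op 4 (backspace): buf='UNC' cursor=0
After op 5 (delete): buf='NC' cursor=0
After op 6 (right): buf='NC' cursor=1
After op 7 (end): buf='NC' cursor=2
After op 8 (left): buf='NC' cursor=1
After op 9 (delete): buf='N' cursor=1
After op 10 (left): buf='N' cursor=0

Answer: 0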